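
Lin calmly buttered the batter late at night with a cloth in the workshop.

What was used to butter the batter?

a cloth

'with a cloth' marks the instrument of the buttering event.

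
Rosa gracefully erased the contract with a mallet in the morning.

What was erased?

the contract

'the contract' marks the patient of the erasing event.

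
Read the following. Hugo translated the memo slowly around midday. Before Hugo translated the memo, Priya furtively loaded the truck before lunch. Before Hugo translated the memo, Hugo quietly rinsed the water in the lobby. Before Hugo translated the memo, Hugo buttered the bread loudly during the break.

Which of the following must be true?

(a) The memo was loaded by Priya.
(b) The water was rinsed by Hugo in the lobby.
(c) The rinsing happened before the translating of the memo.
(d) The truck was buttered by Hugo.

(b), (c)

(a) Not entailed — Priya loaded the truck, not the memo; the memo belongs to the translating event.
(b) Entailed — the original entails any weakening of itself; this just drops 'quietly'.
(c) Entailed — the narrative places the rinsing before the translating.
(d) Not entailed — Hugo buttered the bread, not the truck; the truck belongs to the loading event.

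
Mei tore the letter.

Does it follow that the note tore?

no

Nothing is said about any note; only the letter is affected.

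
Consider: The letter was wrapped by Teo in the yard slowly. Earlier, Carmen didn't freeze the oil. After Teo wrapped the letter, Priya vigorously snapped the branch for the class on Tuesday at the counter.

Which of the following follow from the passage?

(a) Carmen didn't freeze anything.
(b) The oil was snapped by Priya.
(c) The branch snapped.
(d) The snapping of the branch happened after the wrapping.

(c), (d)

(a) Not entailed — the original only denies this specific event; Carmen may have frozen something else.
(b) Not entailed — Priya snapped the branch, not the oil; the oil belongs to the freezing event.
(c) Entailed — 'Priya snapped the branch' is causative; it entails the inchoative 'the branch snapped'.
(d) Entailed — the narrative places the wrapping before the snapping.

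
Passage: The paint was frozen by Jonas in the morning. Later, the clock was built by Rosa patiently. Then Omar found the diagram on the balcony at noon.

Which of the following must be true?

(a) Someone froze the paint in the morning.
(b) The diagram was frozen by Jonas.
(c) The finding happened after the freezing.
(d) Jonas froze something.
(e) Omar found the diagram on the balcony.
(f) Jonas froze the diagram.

(a) Entailed — the original entails any weakening of itself; this just generalizes the agent.
(b) Not entailed — Jonas froze the paint, not the diagram; the diagram belongs to the finding event.
(c) Entailed — the narrative places the freezing before the finding.
(d) Entailed — every conjunct here is already in the original freezing event.
(e) Entailed — the original entails any weakening of itself; this just drops 'at noon'.
(f) Not entailed — Jonas froze the paint, not the diagram; the diagram belongs to the finding event.

(a), (c), (d), (e)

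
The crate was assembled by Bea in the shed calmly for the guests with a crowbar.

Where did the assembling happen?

'in the shed' marks the location of the assembling event.

in the shed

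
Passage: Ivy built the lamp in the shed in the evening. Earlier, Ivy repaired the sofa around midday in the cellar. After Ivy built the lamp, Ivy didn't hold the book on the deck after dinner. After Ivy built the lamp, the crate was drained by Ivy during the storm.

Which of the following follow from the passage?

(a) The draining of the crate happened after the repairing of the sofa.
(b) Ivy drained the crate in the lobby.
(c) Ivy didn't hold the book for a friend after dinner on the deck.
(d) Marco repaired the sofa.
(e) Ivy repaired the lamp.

(a), (c)

(a) Entailed — the narrative places the repairing before the draining.
(b) Not entailed — 'in the lobby' adds information not in the original event.
(c) Entailed — under negation, adding a further restriction is entailed: if no such holding event occurred, none occurred for a friend either.
(d) Not entailed — the passage has Ivy repairing the sofa, not Marco.
(e) Not entailed — Ivy repaired the sofa, not the lamp; the lamp belongs to the building event.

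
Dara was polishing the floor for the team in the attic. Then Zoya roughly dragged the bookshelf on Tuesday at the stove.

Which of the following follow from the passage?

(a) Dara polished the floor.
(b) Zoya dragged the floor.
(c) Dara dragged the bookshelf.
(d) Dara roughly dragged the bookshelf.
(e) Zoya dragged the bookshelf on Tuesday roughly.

(a), (e)

(a) Entailed — 'polish' is an activity; 'was polishing' entails that some polishing happened, so 'polished' holds.
(b) Not entailed — Zoya dragged the bookshelf, not the floor; the floor belongs to the polishing event.
(c) Not entailed — the passage has Zoya dragging the bookshelf, not Dara.
(d) Not entailed — the passage has Zoya dragging the bookshelf, not Dara.
(e) Entailed — this follows by dropping conjuncts from the dragging event's description.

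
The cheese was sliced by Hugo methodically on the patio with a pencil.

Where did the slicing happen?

'on the patio' marks the location of the slicing event.

on the patio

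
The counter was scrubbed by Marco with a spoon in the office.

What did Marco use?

'with a spoon' marks the instrument of the scrubbing event.

a spoon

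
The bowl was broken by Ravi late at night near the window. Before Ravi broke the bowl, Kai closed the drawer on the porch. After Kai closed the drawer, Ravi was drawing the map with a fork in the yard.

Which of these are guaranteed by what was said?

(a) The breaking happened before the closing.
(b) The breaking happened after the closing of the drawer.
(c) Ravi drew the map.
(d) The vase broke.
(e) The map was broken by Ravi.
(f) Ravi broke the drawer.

(a) Not entailed — the narrative places the closing before the breaking, not after.
(b) Entailed — the narrative places the closing before the breaking.
(c) Not entailed — 'was drawing' is progressive on an accomplishment; it does not entail the completed 'drew'.
(d) Not entailed — the bowl is what broke, not the vase.
(e) Not entailed — Ravi broke the bowl, not the map; the map belongs to the drawing event.
(f) Not entailed — Ravi broke the bowl, not the drawer; the drawer belongs to the closing event.

(b)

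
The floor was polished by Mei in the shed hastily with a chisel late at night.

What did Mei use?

a chisel

'with a chisel' marks the instrument of the polishing event.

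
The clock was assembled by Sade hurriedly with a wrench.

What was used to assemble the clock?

'with a wrench' marks the instrument of the assembling event.

a wrench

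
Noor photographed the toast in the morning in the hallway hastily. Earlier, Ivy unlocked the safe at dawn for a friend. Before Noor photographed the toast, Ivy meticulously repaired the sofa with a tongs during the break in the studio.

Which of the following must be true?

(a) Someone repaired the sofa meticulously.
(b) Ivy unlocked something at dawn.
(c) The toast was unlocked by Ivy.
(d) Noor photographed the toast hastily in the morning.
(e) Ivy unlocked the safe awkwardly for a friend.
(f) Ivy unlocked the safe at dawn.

(a) Entailed — dropping 'in the studio', 'during the break', 'with a tongs' and generalizing the agent leaves a sub-description the original still satisfies.
(b) Entailed — dropping 'for a friend' and generalizing the patient leaves a sub-description the original still satisfies.
(c) Not entailed — Ivy unlocked the safe, not the toast; the toast belongs to the photographing event.
(d) Entailed — this follows by dropping conjuncts from the photographing event's description.
(e) Not entailed — 'awkwardly' adds information not in the original event.
(f) Entailed — every conjunct here is already in the original unlocking event.

(a), (b), (d), (f)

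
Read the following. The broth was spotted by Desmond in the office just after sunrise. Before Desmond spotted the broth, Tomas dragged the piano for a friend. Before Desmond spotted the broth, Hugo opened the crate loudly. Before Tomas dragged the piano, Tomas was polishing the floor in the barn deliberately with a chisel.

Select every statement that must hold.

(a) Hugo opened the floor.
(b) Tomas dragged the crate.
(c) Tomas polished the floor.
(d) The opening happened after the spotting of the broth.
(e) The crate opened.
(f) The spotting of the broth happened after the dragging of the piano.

(a) Not entailed — Hugo opened the crate, not the floor; the floor belongs to the polishing event.
(b) Not entailed — Tomas dragged the piano, not the crate; the crate belongs to the opening event.
(c) Entailed — 'polish' is an activity; 'was polishing' entails that some polishing happened, so 'polished' holds.
(d) Not entailed — the narrative places the opening before the spotting, not after.
(e) Entailed — 'Hugo opened the crate' is causative; it entails the inchoative 'the crate opened'.
(f) Entailed — the narrative places the dragging before the spotting.

(c), (e), (f)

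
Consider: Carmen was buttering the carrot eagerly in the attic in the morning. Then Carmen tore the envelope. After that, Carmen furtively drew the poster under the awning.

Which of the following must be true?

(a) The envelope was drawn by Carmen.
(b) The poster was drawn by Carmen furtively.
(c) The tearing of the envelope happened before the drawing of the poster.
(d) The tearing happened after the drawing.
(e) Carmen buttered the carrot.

(a) Not entailed — Carmen drew the poster, not the envelope; the envelope belongs to the tearing event.
(b) Entailed — this follows by dropping conjuncts from the drawing event's description.
(c) Entailed — the narrative places the tearing before the drawing.
(d) Not entailed — the narrative places the tearing before the drawing, not after.
(e) Not entailed — 'was buttering' is progressive on an accomplishment; it does not entail the completed 'buttered'.

(b), (c)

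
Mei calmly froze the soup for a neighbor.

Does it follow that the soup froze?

yes

'Mei froze the soup' is the causative; it entails the inchoative 'the soup froze'.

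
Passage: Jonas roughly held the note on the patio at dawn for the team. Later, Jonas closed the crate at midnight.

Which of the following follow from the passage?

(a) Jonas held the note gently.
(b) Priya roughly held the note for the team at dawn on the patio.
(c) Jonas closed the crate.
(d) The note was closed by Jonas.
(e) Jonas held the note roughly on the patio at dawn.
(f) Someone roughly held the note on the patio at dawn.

(c), (e), (f)

(a) Not entailed — 'gently' adds a manner not in (and inconsistent with) the original.
(b) Not entailed — the passage has Jonas holding the note, not Priya.
(c) Entailed — the original entails any weakening of itself; this just drops 'at midnight'.
(d) Not entailed — Jonas closed the crate, not the note; the note belongs to the holding event.
(e) Entailed — dropping 'for the team' leaves a sub-description the original still satisfies.
(f) Entailed — this follows by dropping conjuncts from the holding event's description.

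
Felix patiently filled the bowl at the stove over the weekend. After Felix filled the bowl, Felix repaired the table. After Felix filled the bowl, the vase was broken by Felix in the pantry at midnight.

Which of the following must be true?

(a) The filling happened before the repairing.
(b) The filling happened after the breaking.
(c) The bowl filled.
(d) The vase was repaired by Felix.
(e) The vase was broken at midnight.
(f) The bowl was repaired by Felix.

(a) Entailed — the narrative places the filling before the repairing.
(b) Not entailed — the narrative places the filling before the breaking, not after.
(c) Entailed — 'Felix filled the bowl' is causative; it entails the inchoative 'the bowl filled'.
(d) Not entailed — Felix repaired the table, not the vase; the vase belongs to the breaking event.
(e) Entailed — every conjunct here is already in the original breaking event.
(f) Not entailed — Felix repaired the table, not the bowl; the bowl belongs to the filling event.

(a), (c), (e)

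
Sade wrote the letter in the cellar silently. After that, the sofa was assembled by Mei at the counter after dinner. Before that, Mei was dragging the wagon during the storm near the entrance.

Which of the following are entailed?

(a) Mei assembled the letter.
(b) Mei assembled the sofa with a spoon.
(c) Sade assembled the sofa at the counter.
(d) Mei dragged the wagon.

(d)

(a) Not entailed — Mei assembled the sofa, not the letter; the letter belongs to the writing event.
(b) Not entailed — 'with a spoon' adds information not in the original event.
(c) Not entailed — the passage has Mei assembling the sofa, not Sade.
(d) Entailed — 'drag' is an activity; 'was dragging' entails that some dragging happened, so 'dragged' holds.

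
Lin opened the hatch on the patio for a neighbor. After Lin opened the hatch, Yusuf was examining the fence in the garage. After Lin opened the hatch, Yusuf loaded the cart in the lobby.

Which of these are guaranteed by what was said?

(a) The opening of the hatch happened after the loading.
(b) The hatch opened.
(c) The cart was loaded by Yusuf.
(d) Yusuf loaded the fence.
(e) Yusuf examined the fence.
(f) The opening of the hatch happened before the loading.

(b), (c), (e), (f)

(a) Not entailed — the narrative places the opening before the loading, not after.
(b) Entailed — 'Lin opened the hatch' is causative; it entails the inchoative 'the hatch opened'.
(c) Entailed — every conjunct here is already in the original loading event.
(d) Not entailed — Yusuf loaded the cart, not the fence; the fence belongs to the examining event.
(e) Entailed — 'examine' is an activity; 'was examining' entails that some examining happened, so 'examined' holds.
(f) Entailed — the narrative places the opening before the loading.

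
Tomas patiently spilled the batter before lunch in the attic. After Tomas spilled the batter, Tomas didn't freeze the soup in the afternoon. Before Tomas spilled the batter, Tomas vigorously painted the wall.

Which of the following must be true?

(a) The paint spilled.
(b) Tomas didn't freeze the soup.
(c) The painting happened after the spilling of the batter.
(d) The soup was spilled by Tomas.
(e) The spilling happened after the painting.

(a) Not entailed — the batter is what spilled, not the paint.
(b) Not entailed — dropping 'in the afternoon' under negation is not valid — the original leaves open that Tomas froze the soup some other way.
(c) Not entailed — the narrative places the painting before the spilling, not after.
(d) Not entailed — Tomas spilled the batter, not the soup; the soup belongs to the freezing event.
(e) Entailed — the narrative places the painting before the spilling.

(e)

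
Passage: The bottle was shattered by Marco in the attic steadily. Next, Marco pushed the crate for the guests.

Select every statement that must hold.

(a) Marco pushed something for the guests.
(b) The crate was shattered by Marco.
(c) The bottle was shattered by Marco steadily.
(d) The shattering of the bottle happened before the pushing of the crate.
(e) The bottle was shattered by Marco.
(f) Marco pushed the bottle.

(a), (c), (d), (e)

(a) Entailed — the original entails any weakening of itself; this just generalizes the patient.
(b) Not entailed — Marco shattered the bottle, not the crate; the crate belongs to the pushing event.
(c) Entailed — the original entails any weakening of itself; this just drops 'in the attic'.
(d) Entailed — the narrative places the shattering before the pushing.
(e) Entailed — the original entails any weakening of itself; this just drops 'in the attic', 'steadily'.
(f) Not entailed — Marco pushed the crate, not the bottle; the bottle belongs to the shattering event.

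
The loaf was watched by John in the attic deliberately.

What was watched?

'the loaf' marks the patient of the watching event.

the loaf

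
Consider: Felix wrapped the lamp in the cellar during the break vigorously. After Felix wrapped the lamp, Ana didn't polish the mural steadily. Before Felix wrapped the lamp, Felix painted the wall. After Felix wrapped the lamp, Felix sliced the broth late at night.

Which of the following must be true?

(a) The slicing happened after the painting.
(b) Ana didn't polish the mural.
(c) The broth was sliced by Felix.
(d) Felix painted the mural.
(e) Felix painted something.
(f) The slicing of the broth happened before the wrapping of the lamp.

(a), (c), (e)

(a) Entailed — the narrative places the painting before the slicing.
(b) Not entailed — dropping 'steadily' under negation is not valid — the original leaves open that Ana polished the mural some other way.
(c) Entailed — dropping 'late at night' leaves a sub-description the original still satisfies.
(d) Not entailed — Felix painted the wall, not the mural; the mural belongs to the polishing event.
(e) Entailed — every conjunct here is already in the original painting event.
(f) Not entailed — the narrative places the wrapping before the slicing, not after.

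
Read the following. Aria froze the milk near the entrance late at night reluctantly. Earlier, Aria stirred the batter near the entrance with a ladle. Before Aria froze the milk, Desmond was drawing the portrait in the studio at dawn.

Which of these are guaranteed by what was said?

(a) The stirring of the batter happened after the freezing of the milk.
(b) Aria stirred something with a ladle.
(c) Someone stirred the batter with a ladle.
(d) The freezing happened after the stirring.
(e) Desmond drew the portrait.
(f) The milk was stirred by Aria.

(b), (c), (d)

(a) Not entailed — the narrative places the stirring before the freezing, not after.
(b) Entailed — dropping 'near the entrance' and generalizing the patient leaves a sub-description the original still satisfies.
(c) Entailed — the original entails any weakening of itself; this just drops 'near the entrance' and generalizes the agent.
(d) Entailed — the narrative places the stirring before the freezing.
(e) Not entailed — 'was drawing' is progressive on an accomplishment; it does not entail the completed 'drew'.
(f) Not entailed — Aria stirred the batter, not the milk; the milk belongs to the freezing event.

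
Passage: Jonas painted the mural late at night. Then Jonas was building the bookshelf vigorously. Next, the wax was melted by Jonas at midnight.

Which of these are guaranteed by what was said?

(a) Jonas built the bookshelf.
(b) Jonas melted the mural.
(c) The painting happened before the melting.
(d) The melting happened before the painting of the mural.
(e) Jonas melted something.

(a) Not entailed — 'was building' is progressive on an accomplishment; it does not entail the completed 'built'.
(b) Not entailed — Jonas melted the wax, not the mural; the mural belongs to the painting event.
(c) Entailed — the narrative places the painting before the melting.
(d) Not entailed — the narrative places the painting before the melting, not after.
(e) Entailed — this follows by dropping conjuncts from the melting event's description.

(c), (e)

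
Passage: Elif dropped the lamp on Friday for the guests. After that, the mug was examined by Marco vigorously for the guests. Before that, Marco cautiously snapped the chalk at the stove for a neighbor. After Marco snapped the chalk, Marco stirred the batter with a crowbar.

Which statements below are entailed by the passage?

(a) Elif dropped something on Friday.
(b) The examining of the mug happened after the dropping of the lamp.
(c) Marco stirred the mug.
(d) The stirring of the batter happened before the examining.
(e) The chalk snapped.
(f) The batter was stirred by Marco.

(a) Entailed — every conjunct here is already in the original dropping event.
(b) Entailed — the narrative places the dropping before the examining.
(c) Not entailed — Marco stirred the batter, not the mug; the mug belongs to the examining event.
(d) Not entailed — the narrative doesn't order the stirring relative to the examining.
(e) Entailed — 'Marco snapped the chalk' is causative; it entails the inchoative 'the chalk snapped'.
(f) Entailed — dropping 'with a crowbar' leaves a sub-description the original still satisfies.

(a), (b), (e), (f)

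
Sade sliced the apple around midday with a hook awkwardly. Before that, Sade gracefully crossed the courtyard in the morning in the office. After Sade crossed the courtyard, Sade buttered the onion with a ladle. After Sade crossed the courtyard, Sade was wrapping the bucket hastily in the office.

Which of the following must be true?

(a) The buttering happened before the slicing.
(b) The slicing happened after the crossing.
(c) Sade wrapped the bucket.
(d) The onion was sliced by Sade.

(a) Not entailed — the narrative doesn't order the buttering relative to the slicing.
(b) Entailed — the narrative places the crossing before the slicing.
(c) Not entailed — 'was wrapping' is progressive on an accomplishment; it does not entail the completed 'wrapped'.
(d) Not entailed — Sade sliced the apple, not the onion; the onion belongs to the buttering event.

(b)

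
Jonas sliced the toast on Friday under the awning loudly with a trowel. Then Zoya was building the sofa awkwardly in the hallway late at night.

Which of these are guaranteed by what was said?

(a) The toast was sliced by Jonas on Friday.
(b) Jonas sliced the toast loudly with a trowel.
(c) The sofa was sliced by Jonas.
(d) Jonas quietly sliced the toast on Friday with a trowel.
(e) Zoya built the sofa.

(a), (b)

(a) Entailed — this follows by dropping conjuncts from the slicing event's description.
(b) Entailed — dropping 'on Friday', 'under the awning' leaves a sub-description the original still satisfies.
(c) Not entailed — Jonas sliced the toast, not the sofa; the sofa belongs to the building event.
(d) Not entailed — 'quietly' adds a manner not in (and inconsistent with) the original.
(e) Not entailed — 'was building' is progressive on an accomplishment; it does not entail the completed 'built'.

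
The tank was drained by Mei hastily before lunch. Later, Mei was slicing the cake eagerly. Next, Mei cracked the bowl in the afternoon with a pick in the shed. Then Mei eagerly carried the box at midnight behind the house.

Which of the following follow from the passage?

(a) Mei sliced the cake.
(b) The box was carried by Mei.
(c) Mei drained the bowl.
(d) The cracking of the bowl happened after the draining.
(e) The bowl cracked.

(a) Not entailed — 'was slicing' is progressive on an accomplishment; it does not entail the completed 'sliced'.
(b) Entailed — dropping 'behind the house', 'eagerly', 'at midnight' leaves a sub-description the original still satisfies.
(c) Not entailed — Mei drained the tank, not the bowl; the bowl belongs to the cracking event.
(d) Entailed — the narrative places the draining before the cracking.
(e) Entailed — 'Mei cracked the bowl' is causative; it entails the inchoative 'the bowl cracked'.

(b), (d), (e)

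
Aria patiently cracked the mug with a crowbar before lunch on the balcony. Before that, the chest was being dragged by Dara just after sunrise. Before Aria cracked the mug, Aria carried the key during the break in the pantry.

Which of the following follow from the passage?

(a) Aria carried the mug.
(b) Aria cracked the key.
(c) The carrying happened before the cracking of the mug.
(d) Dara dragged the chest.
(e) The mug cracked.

(a) Not entailed — Aria carried the key, not the mug; the mug belongs to the cracking event.
(b) Not entailed — Aria cracked the mug, not the key; the key belongs to the carrying event.
(c) Entailed — the narrative places the carrying before the cracking.
(d) Entailed — 'drag' is an activity; 'was dragging' entails that some dragging happened, so 'dragged' holds.
(e) Entailed — 'Aria cracked the mug' is causative; it entails the inchoative 'the mug cracked'.

(c), (d), (e)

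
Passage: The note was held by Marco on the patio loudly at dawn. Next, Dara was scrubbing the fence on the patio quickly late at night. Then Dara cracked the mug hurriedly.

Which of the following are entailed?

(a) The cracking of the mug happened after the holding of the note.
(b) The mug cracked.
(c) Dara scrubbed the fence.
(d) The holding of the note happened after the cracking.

(a) Entailed — the narrative places the holding before the cracking.
(b) Entailed — 'Dara cracked the mug' is causative; it entails the inchoative 'the mug cracked'.
(c) Entailed — 'scrub' is an activity; 'was scrubbing' entails that some scrubbing happened, so 'scrubbed' holds.
(d) Not entailed — the narrative places the holding before the cracking, not after.

(a), (b), (c)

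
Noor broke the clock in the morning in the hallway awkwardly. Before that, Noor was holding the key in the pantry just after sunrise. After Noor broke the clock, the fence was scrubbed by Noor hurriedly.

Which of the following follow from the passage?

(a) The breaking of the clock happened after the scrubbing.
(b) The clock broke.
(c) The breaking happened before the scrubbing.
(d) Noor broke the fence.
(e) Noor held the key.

(b), (c), (e)

(a) Not entailed — the narrative places the breaking before the scrubbing, not after.
(b) Entailed — 'Noor broke the clock' is causative; it entails the inchoative 'the clock broke'.
(c) Entailed — the narrative places the breaking before the scrubbing.
(d) Not entailed — Noor broke the clock, not the fence; the fence belongs to the scrubbing event.
(e) Entailed — 'hold' is an activity; 'was holding' entails that some holding happened, so 'held' holds.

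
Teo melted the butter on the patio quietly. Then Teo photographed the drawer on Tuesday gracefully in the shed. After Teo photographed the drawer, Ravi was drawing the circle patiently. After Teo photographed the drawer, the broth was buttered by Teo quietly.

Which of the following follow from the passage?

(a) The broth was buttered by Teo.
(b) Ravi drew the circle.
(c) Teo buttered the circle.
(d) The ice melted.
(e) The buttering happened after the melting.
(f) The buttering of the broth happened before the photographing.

(a) Entailed — this follows by dropping conjuncts from the buttering event's description.
(b) Not entailed — 'was drawing' is progressive on an accomplishment; it does not entail the completed 'drew'.
(c) Not entailed — Teo buttered the broth, not the circle; the circle belongs to the drawing event.
(d) Not entailed — the butter is what melted, not the ice.
(e) Entailed — the narrative places the melting before the buttering.
(f) Not entailed — the narrative places the photographing before the buttering, not after.

(a), (e)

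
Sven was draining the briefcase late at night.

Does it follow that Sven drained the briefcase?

'was draining' is progressive; for an accomplishment like 'drain the briefcase', it doesn't entail completion.

no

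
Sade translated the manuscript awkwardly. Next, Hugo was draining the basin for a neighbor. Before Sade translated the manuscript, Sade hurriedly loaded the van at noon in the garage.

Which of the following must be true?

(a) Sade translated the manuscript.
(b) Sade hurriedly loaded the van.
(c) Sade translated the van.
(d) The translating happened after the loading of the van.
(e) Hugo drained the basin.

(a) Entailed — the original entails any weakening of itself; this just drops 'awkwardly'.
(b) Entailed — every conjunct here is already in the original loading event.
(c) Not entailed — Sade translated the manuscript, not the van; the van belongs to the loading event.
(d) Entailed — the narrative places the loading before the translating.
(e) Not entailed — 'was draining' is progressive on an accomplishment; it does not entail the completed 'drained'.

(a), (b), (d)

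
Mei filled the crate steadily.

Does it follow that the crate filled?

'Mei filled the crate' is the causative; it entails the inchoative 'the crate filled'.

yes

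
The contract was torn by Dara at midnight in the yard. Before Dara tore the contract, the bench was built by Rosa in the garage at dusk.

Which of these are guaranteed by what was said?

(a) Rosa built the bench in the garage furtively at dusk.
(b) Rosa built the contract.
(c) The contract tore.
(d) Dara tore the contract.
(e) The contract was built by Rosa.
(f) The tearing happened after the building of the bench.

(c), (d), (f)

(a) Not entailed — 'furtively' adds information not in the original event.
(b) Not entailed — Rosa built the bench, not the contract; the contract belongs to the tearing event.
(c) Entailed — 'Dara tore the contract' is causative; it entails the inchoative 'the contract tore'.
(d) Entailed — this follows by dropping conjuncts from the tearing event's description.
(e) Not entailed — Rosa built the bench, not the contract; the contract belongs to the tearing event.
(f) Entailed — the narrative places the building before the tearing.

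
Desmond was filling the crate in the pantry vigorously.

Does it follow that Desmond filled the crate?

no

'was filling' is progressive; for an accomplishment like 'fill the crate', it doesn't entail completion.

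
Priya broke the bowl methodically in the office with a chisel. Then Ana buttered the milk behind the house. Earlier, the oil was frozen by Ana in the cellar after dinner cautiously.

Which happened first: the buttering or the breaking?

the breaking

The connectives place the breaking before the buttering.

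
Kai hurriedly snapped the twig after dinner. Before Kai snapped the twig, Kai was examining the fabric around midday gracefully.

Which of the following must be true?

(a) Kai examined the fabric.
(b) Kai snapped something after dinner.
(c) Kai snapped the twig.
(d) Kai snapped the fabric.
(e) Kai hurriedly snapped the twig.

(a) Entailed — 'examine' is an activity; 'was examining' entails that some examining happened, so 'examined' holds.
(b) Entailed — every conjunct here is already in the original snapping event.
(c) Entailed — dropping 'hurriedly', 'after dinner' leaves a sub-description the original still satisfies.
(d) Not entailed — Kai snapped the twig, not the fabric; the fabric belongs to the examining event.
(e) Entailed — the original entails any weakening of itself; this just drops 'after dinner'.

(a), (b), (c), (e)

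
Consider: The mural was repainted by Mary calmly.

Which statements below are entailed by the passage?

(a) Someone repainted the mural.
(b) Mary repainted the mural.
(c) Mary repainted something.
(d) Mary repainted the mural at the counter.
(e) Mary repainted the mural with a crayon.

(a), (b), (c)

(a) Entailed — the original entails any weakening of itself; this just drops 'calmly' and generalizes the agent.
(b) Entailed — every conjunct here is already in the original repainting event.
(c) Entailed — every conjunct here is already in the original repainting event.
(d) Not entailed — 'at the counter' adds information not in the original event.
(e) Not entailed — 'with a crayon' adds information not in the original event.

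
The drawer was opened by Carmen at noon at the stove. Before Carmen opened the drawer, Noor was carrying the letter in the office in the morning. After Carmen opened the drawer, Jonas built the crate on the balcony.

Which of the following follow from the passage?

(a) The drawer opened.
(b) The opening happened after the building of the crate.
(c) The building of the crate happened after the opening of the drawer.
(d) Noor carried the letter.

(a) Entailed — 'Carmen opened the drawer' is causative; it entails the inchoative 'the drawer opened'.
(b) Not entailed — the narrative places the opening before the building, not after.
(c) Entailed — the narrative places the opening before the building.
(d) Entailed — 'carry' is an activity; 'was carrying' entails that some carrying happened, so 'carried' holds.

(a), (c), (d)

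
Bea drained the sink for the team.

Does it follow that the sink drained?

'Bea drained the sink' is the causative; it entails the inchoative 'the sink drained'.

yes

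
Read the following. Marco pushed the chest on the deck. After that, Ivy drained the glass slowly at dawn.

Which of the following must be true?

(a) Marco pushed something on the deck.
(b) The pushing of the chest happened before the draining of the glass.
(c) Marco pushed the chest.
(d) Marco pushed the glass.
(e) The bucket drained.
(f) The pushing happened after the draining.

(a) Entailed — the original entails any weakening of itself; this just generalizes the patient.
(b) Entailed — the narrative places the pushing before the draining.
(c) Entailed — every conjunct here is already in the original pushing event.
(d) Not entailed — Marco pushed the chest, not the glass; the glass belongs to the draining event.
(e) Not entailed — the glass is what drained, not the bucket.
(f) Not entailed — the narrative places the pushing before the draining, not after.

(a), (b), (c)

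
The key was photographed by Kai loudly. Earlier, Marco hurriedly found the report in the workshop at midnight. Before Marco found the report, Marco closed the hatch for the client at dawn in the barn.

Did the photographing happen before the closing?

no

The narrative orders the closing before the photographing.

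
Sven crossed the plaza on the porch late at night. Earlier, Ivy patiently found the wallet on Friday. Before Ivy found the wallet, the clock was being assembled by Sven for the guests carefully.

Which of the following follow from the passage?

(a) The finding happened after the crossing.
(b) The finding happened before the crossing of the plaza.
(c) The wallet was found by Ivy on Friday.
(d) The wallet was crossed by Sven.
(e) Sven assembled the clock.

(a) Not entailed — the narrative places the finding before the crossing, not after.
(b) Entailed — the narrative places the finding before the crossing.
(c) Entailed — every conjunct here is already in the original finding event.
(d) Not entailed — Sven crossed the plaza, not the wallet; the wallet belongs to the finding event.
(e) Not entailed — 'was assembling' is progressive on an accomplishment; it does not entail the completed 'assembled'.

(b), (c)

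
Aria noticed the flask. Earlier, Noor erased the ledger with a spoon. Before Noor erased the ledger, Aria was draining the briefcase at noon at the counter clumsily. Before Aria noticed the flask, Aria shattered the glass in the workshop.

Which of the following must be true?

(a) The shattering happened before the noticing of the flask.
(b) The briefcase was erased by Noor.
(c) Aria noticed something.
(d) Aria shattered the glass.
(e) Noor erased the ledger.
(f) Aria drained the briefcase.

(a), (c), (d), (e)

(a) Entailed — the narrative places the shattering before the noticing.
(b) Not entailed — Noor erased the ledger, not the briefcase; the briefcase belongs to the draining event.
(c) Entailed — the original entails any weakening of itself; this just generalizes the patient.
(d) Entailed — this follows by dropping conjuncts from the shattering event's description.
(e) Entailed — the original entails any weakening of itself; this just drops 'with a spoon'.
(f) Not entailed — 'was draining' is progressive on an accomplishment; it does not entail the completed 'drained'.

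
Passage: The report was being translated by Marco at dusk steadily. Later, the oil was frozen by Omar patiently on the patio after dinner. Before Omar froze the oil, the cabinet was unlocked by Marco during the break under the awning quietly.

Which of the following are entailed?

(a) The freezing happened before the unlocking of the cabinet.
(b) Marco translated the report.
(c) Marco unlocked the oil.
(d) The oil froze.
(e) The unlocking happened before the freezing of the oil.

(d), (e)

(a) Not entailed — the narrative places the unlocking before the freezing, not after.
(b) Not entailed — 'was translating' is progressive on an accomplishment; it does not entail the completed 'translated'.
(c) Not entailed — Marco unlocked the cabinet, not the oil; the oil belongs to the freezing event.
(d) Entailed — 'Omar froze the oil' is causative; it entails the inchoative 'the oil froze'.
(e) Entailed — the narrative places the unlocking before the freezing.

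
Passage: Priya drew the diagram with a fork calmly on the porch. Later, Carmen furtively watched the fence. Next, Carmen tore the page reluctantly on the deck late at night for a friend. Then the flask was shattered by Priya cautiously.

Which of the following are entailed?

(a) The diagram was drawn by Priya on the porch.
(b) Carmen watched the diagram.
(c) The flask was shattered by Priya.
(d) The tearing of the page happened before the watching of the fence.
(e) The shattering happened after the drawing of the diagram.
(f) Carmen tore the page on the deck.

(a), (c), (e), (f)

(a) Entailed — this follows by dropping conjuncts from the drawing event's description.
(b) Not entailed — Carmen watched the fence, not the diagram; the diagram belongs to the drawing event.
(c) Entailed — the original entails any weakening of itself; this just drops 'cautiously'.
(d) Not entailed — the narrative places the watching before the tearing, not after.
(e) Entailed — the narrative places the drawing before the shattering.
(f) Entailed — this follows by dropping conjuncts from the tearing event's description.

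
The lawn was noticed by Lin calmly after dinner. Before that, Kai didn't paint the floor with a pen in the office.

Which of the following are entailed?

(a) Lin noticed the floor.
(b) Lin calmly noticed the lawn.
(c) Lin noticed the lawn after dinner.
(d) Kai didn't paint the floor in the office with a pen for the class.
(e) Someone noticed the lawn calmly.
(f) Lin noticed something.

(b), (c), (d), (e), (f)

(a) Not entailed — Lin noticed the lawn, not the floor; the floor belongs to the painting event.
(b) Entailed — the original entails any weakening of itself; this just drops 'after dinner'.
(c) Entailed — the original entails any weakening of itself; this just drops 'calmly'.
(d) Entailed — under negation, adding a further restriction is entailed: if no such painting event occurred, none occurred for the class either.
(e) Entailed — dropping 'after dinner' and generalizing the agent leaves a sub-description the original still satisfies.
(f) Entailed — dropping 'after dinner', 'calmly' and generalizing the patient leaves a sub-description the original still satisfies.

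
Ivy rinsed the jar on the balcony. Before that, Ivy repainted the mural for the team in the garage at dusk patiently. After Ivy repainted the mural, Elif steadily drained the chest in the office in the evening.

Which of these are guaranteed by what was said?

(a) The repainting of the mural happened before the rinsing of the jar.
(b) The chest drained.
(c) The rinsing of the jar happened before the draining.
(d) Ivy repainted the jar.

(a) Entailed — the narrative places the repainting before the rinsing.
(b) Entailed — 'Elif drained the chest' is causative; it entails the inchoative 'the chest drained'.
(c) Not entailed — the narrative doesn't order the rinsing relative to the draining.
(d) Not entailed — Ivy repainted the mural, not the jar; the jar belongs to the rinsing event.

(a), (b)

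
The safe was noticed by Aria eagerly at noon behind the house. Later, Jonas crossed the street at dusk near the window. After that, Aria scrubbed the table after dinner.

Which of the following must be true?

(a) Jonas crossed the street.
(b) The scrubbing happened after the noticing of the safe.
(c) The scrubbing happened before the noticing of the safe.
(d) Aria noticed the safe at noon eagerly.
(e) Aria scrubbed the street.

(a), (b), (d)

(a) Entailed — the original entails any weakening of itself; this just drops 'near the window', 'at dusk'.
(b) Entailed — the narrative places the noticing before the scrubbing.
(c) Not entailed — the narrative places the noticing before the scrubbing, not after.
(d) Entailed — dropping 'behind the house' leaves a sub-description the original still satisfies.
(e) Not entailed — Aria scrubbed the table, not the street; the street belongs to the crossing event.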